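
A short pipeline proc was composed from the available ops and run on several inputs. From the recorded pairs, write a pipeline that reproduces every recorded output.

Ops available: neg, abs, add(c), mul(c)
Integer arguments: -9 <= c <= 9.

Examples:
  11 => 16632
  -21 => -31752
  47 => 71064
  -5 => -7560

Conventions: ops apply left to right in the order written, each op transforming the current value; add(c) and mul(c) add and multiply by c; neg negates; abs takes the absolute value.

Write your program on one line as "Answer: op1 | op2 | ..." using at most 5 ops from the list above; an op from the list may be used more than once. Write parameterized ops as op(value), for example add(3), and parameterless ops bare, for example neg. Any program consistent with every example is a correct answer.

mul(8) | mul(-7) | mul(9) | mul(3) | neg

Check, running the answer program on each example:
  11 -> 88 -> -616 -> -5544 -> -16632 -> 16632
  -21 -> -168 -> 1176 -> 10584 -> 31752 -> -31752
  47 -> 376 -> -2632 -> -23688 -> -71064 -> 71064
  -5 -> -40 -> 280 -> 2520 -> 7560 -> -7560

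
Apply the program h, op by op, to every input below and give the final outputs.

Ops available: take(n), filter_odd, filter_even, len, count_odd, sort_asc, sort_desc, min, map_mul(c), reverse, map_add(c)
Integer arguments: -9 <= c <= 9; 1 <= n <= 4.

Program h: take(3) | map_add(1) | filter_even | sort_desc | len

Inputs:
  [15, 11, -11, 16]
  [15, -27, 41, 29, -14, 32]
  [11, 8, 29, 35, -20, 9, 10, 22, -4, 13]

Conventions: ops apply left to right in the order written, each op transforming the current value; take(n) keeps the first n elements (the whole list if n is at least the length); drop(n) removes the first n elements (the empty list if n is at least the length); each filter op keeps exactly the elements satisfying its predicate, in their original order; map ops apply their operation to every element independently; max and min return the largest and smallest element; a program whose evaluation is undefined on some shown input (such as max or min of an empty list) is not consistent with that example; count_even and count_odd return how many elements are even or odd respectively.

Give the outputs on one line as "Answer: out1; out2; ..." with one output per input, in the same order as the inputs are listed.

3; 3; 2

Execution, op by op:
  [15, 11, -11, 16] -> [15, 11, -11] -> [16, 12, -10] -> [16, 12, -10] -> [16, 12, -10] -> 3
  [15, -27, 41, 29, -14, 32] -> [15, -27, 41] -> [16, -26, 42] -> [16, -26, 42] -> [42, 16, -26] -> 3
  [11, 8, 29, 35, -20, 9, 10, 22, -4, 13] -> [11, 8, 29] -> [12, 9, 30] -> [12, 30] -> [30, 12] -> 2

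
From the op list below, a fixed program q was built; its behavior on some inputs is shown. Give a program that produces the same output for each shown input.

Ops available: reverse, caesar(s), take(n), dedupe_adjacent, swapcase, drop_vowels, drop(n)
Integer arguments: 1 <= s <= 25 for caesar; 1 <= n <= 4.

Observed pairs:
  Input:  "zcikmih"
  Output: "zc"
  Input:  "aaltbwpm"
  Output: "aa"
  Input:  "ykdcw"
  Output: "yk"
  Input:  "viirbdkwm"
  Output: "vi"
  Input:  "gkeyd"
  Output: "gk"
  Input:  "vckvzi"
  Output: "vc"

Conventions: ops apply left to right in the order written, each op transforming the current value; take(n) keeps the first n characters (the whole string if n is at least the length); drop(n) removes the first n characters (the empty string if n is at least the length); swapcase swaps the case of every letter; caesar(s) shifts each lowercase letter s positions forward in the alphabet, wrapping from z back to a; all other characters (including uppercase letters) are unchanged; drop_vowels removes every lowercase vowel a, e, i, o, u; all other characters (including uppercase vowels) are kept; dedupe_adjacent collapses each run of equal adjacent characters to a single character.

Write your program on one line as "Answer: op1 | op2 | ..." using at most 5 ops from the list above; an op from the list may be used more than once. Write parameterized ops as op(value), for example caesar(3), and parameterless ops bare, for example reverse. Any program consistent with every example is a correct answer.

take(3) | reverse | drop(1) | reverse

Check, running the answer program on each example:
  "zcikmih" -> "zci" -> "icz" -> "cz" -> "zc"
  "aaltbwpm" -> "aal" -> "laa" -> "aa" -> "aa"
  "ykdcw" -> "ykd" -> "dky" -> "ky" -> "yk"
  "viirbdkwm" -> "vii" -> "iiv" -> "iv" -> "vi"
  "gkeyd" -> "gke" -> "ekg" -> "kg" -> "gk"
  "vckvzi" -> "vck" -> "kcv" -> "cv" -> "vc"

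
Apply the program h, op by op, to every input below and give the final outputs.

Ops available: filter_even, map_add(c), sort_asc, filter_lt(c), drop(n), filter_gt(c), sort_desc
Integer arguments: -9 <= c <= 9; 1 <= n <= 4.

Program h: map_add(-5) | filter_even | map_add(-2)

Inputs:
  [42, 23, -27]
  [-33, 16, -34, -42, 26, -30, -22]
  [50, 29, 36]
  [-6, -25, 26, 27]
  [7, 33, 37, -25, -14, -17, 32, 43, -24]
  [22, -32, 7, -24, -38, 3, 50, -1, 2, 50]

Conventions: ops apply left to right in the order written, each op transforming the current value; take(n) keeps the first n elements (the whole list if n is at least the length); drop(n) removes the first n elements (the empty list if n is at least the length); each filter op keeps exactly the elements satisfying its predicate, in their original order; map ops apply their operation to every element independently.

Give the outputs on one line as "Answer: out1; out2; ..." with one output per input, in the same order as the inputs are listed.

Execution, op by op:
  [42, 23, -27] -> [37, 18, -32] -> [18, -32] -> [16, -34]
  [-33, 16, -34, -42, 26, -30, -22] -> [-38, 11, -39, -47, 21, -35, -27] -> [-38] -> [-40]
  [50, 29, 36] -> [45, 24, 31] -> [24] -> [22]
  [-6, -25, 26, 27] -> [-11, -30, 21, 22] -> [-30, 22] -> [-32, 20]
  [7, 33, 37, -25, -14, -17, 32, 43, -24] -> [2, 28, 32, -30, -19, -22, 27, 38, -29] -> [2, 28, 32, -30, -22, 38] -> [0, 26, 30, -32, -24, 36]
  [22, -32, 7, -24, -38, 3, 50, -1, 2, 50] -> [17, -37, 2, -29, -43, -2, 45, -6, -3, 45] -> [2, -2, -6] -> [0, -4, -8]

[16, -34]; [-40]; [22]; [-32, 20]; [0, 26, 30, -32, -24, 36]; [0, -4, -8]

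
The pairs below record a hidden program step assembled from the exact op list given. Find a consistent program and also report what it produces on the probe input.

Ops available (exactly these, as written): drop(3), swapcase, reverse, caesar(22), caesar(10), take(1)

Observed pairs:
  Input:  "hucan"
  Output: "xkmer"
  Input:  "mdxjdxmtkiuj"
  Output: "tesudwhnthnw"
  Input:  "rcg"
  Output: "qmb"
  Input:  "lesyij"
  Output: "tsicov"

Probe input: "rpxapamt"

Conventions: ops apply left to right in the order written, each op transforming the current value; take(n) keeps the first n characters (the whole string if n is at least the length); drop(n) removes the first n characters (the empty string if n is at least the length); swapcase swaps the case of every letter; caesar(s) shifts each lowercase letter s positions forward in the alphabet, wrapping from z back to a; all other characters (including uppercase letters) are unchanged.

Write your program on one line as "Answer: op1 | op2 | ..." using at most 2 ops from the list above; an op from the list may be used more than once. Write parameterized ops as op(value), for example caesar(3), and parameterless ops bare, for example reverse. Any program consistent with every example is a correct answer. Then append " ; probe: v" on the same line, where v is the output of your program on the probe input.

caesar(10) | reverse ; probe: "dwkzkhzb"

Check, running the answer program on each example:
  "hucan" -> "remkx" -> "xkmer"
  "mdxjdxmtkiuj" -> "wnhtnhwduset" -> "tesudwhnthnw"
  "rcg" -> "bmq" -> "qmb"
  "lesyij" -> "vocist" -> "tsicov"
  probe: "rpxapamt" -> "bzhkzkwd" -> "dwkzkhzb"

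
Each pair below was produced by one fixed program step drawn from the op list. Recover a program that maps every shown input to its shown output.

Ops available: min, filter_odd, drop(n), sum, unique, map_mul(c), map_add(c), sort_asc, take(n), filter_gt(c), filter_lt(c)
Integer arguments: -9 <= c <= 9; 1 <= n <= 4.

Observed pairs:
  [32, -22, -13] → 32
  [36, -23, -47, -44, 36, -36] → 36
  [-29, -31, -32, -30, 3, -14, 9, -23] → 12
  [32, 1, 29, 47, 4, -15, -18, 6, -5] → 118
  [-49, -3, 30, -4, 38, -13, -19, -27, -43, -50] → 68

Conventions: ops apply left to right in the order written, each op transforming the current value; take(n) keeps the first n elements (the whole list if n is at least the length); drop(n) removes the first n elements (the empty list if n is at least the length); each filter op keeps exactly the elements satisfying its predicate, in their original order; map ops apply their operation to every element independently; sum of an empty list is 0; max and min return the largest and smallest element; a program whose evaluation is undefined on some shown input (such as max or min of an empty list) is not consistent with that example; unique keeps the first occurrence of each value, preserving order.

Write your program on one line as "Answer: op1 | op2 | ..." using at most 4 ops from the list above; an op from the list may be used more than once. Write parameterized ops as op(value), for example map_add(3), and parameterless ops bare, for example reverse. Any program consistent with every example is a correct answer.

filter_gt(1) | sort_asc | unique | sum

Check, running the answer program on each example:
  [32, -22, -13] -> [32] -> [32] -> [32] -> 32
  [36, -23, -47, -44, 36, -36] -> [36, 36] -> [36, 36] -> [36] -> 36
  [-29, -31, -32, -30, 3, -14, 9, -23] -> [3, 9] -> [3, 9] -> [3, 9] -> 12
  [32, 1, 29, 47, 4, -15, -18, 6, -5] -> [32, 29, 47, 4, 6] -> [4, 6, 29, 32, 47] -> [4, 6, 29, 32, 47] -> 118
  [-49, -3, 30, -4, 38, -13, -19, -27, -43, -50] -> [30, 38] -> [30, 38] -> [30, 38] -> 68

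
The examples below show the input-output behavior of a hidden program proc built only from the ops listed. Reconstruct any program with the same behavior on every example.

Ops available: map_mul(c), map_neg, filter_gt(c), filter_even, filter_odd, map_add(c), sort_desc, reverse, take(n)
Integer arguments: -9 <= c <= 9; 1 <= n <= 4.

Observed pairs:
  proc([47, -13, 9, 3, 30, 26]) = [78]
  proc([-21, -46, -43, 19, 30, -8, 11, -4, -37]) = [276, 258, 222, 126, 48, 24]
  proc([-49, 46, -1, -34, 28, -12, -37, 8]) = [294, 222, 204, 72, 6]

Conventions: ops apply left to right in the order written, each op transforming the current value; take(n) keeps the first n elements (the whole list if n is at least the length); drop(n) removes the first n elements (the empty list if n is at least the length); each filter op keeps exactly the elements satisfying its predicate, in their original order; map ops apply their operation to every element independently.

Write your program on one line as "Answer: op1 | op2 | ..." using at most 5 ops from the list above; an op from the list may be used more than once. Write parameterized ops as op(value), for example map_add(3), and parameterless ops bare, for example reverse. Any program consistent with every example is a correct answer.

map_mul(-6) | reverse | filter_gt(-3) | sort_desc

Check, running the answer program on each example:
  [47, -13, 9, 3, 30, 26] -> [-282, 78, -54, -18, -180, -156] -> [-156, -180, -18, -54, 78, -282] -> [78] -> [78]
  [-21, -46, -43, 19, 30, -8, 11, -4, -37] -> [126, 276, 258, -114, -180, 48, -66, 24, 222] -> [222, 24, -66, 48, -180, -114, 258, 276, 126] -> [222, 24, 48, 258, 276, 126] -> [276, 258, 222, 126, 48, 24]
  [-49, 46, -1, -34, 28, -12, -37, 8] -> [294, -276, 6, 204, -168, 72, 222, -48] -> [-48, 222, 72, -168, 204, 6, -276, 294] -> [222, 72, 204, 6, 294] -> [294, 222, 204, 72, 6]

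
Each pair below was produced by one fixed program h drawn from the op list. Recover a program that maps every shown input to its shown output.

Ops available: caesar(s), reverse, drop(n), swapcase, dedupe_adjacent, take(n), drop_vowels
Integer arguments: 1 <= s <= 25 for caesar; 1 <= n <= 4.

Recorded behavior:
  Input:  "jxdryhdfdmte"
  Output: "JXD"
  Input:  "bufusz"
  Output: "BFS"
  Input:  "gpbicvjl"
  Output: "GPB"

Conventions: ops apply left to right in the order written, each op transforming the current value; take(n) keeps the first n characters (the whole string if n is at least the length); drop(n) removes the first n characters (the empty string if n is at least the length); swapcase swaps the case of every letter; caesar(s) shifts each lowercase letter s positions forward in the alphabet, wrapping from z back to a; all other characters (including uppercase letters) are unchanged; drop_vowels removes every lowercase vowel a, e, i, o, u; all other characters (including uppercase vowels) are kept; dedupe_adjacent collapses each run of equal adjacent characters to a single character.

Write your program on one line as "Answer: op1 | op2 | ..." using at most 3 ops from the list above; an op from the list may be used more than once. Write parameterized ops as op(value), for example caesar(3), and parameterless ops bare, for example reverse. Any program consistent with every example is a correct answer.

drop_vowels | take(3) | swapcase

Check, running the answer program on each example:
  "jxdryhdfdmte" -> "jxdryhdfdmt" -> "jxd" -> "JXD"
  "bufusz" -> "bfsz" -> "bfs" -> "BFS"
  "gpbicvjl" -> "gpbcvjl" -> "gpb" -> "GPB"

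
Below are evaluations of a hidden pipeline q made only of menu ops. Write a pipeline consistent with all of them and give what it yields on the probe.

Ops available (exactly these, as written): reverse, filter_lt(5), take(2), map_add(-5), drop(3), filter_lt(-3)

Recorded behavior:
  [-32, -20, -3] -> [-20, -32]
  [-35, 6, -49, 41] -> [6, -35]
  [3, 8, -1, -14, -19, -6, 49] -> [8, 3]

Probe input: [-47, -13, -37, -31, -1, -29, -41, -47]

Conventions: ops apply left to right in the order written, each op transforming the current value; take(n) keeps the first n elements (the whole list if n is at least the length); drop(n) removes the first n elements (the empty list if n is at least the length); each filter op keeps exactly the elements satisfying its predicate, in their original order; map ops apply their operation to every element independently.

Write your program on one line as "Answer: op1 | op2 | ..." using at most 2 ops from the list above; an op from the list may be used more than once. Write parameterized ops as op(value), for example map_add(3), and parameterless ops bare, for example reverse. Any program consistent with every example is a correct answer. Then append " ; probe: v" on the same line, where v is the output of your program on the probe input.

take(2) | reverse ; probe: [-13, -47]

Check, running the answer program on each example:
  [-32, -20, -3] -> [-32, -20] -> [-20, -32]
  [-35, 6, -49, 41] -> [-35, 6] -> [6, -35]
  [3, 8, -1, -14, -19, -6, 49] -> [3, 8] -> [8, 3]
  probe: [-47, -13, -37, -31, -1, -29, -41, -47] -> [-47, -13] -> [-13, -47]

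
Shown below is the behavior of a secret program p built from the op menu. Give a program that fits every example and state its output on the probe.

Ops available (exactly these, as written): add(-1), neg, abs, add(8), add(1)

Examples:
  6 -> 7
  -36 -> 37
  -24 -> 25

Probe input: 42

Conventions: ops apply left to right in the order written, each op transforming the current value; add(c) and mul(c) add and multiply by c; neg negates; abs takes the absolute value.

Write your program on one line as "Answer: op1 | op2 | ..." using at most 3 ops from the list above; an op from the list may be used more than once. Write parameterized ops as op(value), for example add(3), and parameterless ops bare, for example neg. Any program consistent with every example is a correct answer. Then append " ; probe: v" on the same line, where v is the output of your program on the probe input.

abs | add(1) ; probe: 43

Check, running the answer program on each example:
  6 -> 6 -> 7
  -36 -> 36 -> 37
  -24 -> 24 -> 25
  probe: 42 -> 42 -> 43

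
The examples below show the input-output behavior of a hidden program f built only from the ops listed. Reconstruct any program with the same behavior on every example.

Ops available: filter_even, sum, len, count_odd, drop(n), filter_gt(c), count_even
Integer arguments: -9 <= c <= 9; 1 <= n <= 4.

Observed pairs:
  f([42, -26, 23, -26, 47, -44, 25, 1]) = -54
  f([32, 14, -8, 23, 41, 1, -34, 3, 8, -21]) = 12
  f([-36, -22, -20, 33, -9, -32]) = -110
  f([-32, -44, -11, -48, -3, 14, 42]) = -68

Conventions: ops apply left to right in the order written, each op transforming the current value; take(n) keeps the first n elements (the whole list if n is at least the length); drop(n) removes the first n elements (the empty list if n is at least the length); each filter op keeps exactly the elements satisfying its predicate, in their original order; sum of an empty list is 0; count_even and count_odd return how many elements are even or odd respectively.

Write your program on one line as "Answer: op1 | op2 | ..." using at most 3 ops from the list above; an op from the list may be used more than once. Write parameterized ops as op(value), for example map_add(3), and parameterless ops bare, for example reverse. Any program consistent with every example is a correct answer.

filter_even | sum

Check, running the answer program on each example:
  [42, -26, 23, -26, 47, -44, 25, 1] -> [42, -26, -26, -44] -> -54
  [32, 14, -8, 23, 41, 1, -34, 3, 8, -21] -> [32, 14, -8, -34, 8] -> 12
  [-36, -22, -20, 33, -9, -32] -> [-36, -22, -20, -32] -> -110
  [-32, -44, -11, -48, -3, 14, 42] -> [-32, -44, -48, 14, 42] -> -68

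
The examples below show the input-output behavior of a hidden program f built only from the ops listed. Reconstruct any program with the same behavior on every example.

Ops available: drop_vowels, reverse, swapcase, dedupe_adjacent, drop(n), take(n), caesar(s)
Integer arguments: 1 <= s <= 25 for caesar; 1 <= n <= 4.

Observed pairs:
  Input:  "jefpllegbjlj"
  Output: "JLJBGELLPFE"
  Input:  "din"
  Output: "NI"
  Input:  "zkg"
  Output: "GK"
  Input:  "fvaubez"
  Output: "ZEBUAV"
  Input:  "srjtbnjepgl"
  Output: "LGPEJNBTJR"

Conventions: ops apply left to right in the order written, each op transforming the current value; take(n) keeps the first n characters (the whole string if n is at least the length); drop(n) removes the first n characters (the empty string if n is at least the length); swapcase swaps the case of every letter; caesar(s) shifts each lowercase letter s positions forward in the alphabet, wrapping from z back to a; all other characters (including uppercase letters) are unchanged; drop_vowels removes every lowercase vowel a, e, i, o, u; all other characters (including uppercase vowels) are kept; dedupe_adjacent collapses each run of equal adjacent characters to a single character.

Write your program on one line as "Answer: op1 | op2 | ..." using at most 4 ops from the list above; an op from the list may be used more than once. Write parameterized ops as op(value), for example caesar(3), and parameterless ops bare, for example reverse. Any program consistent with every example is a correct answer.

drop(1) | swapcase | reverse

Check, running the answer program on each example:
  "jefpllegbjlj" -> "efpllegbjlj" -> "EFPLLEGBJLJ" -> "JLJBGELLPFE"
  "din" -> "in" -> "IN" -> "NI"
  "zkg" -> "kg" -> "KG" -> "GK"
  "fvaubez" -> "vaubez" -> "VAUBEZ" -> "ZEBUAV"
  "srjtbnjepgl" -> "rjtbnjepgl" -> "RJTBNJEPGL" -> "LGPEJNBTJR"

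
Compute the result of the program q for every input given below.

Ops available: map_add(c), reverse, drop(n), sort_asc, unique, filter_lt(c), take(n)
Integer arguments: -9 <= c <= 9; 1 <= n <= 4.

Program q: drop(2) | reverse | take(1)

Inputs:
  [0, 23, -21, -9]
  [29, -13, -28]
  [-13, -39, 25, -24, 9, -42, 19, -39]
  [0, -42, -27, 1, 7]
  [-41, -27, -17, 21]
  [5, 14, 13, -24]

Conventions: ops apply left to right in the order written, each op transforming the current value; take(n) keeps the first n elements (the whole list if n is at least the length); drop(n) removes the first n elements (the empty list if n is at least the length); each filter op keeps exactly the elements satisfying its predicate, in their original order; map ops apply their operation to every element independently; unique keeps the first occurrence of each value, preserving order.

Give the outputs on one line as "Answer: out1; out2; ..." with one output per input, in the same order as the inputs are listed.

[-9]; [-28]; [-39]; [7]; [21]; [-24]

Execution, op by op:
  [0, 23, -21, -9] -> [-21, -9] -> [-9, -21] -> [-9]
  [29, -13, -28] -> [-28] -> [-28] -> [-28]
  [-13, -39, 25, -24, 9, -42, 19, -39] -> [25, -24, 9, -42, 19, -39] -> [-39, 19, -42, 9, -24, 25] -> [-39]
  [0, -42, -27, 1, 7] -> [-27, 1, 7] -> [7, 1, -27] -> [7]
  [-41, -27, -17, 21] -> [-17, 21] -> [21, -17] -> [21]
  [5, 14, 13, -24] -> [13, -24] -> [-24, 13] -> [-24]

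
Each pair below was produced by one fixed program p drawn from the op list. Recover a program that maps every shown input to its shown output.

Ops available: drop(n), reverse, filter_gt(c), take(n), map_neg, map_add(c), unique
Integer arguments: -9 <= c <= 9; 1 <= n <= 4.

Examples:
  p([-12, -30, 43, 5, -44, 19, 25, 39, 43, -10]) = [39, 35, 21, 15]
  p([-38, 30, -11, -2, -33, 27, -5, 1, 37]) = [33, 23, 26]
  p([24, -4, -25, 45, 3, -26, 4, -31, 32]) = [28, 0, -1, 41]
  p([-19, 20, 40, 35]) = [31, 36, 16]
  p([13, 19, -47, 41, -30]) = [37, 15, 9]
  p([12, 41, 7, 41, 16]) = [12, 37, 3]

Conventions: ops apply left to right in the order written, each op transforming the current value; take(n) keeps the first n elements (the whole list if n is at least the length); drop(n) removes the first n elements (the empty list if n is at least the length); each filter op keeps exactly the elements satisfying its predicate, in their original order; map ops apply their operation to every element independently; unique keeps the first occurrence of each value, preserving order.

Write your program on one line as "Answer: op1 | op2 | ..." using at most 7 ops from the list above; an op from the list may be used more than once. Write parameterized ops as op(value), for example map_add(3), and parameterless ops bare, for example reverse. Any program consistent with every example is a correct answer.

reverse | filter_gt(1) | take(4) | map_add(3) | map_add(-7) | unique

Check, running the answer program on each example:
  [-12, -30, 43, 5, -44, 19, 25, 39, 43, -10] -> [-10, 43, 39, 25, 19, -44, 5, 43, -30, -12] -> [43, 39, 25, 19, 5, 43] -> [43, 39, 25, 19] -> [46, 42, 28, 22] -> [39, 35, 21, 15] -> [39, 35, 21, 15]
  [-38, 30, -11, -2, -33, 27, -5, 1, 37] -> [37, 1, -5, 27, -33, -2, -11, 30, -38] -> [37, 27, 30] -> [37, 27, 30] -> [40, 30, 33] -> [33, 23, 26] -> [33, 23, 26]
  [24, -4, -25, 45, 3, -26, 4, -31, 32] -> [32, -31, 4, -26, 3, 45, -25, -4, 24] -> [32, 4, 3, 45, 24] -> [32, 4, 3, 45] -> [35, 7, 6, 48] -> [28, 0, -1, 41] -> [28, 0, -1, 41]
  [-19, 20, 40, 35] -> [35, 40, 20, -19] -> [35, 40, 20] -> [35, 40, 20] -> [38, 43, 23] -> [31, 36, 16] -> [31, 36, 16]
  [13, 19, -47, 41, -30] -> [-30, 41, -47, 19, 13] -> [41, 19, 13] -> [41, 19, 13] -> [44, 22, 16] -> [37, 15, 9] -> [37, 15, 9]
  [12, 41, 7, 41, 16] -> [16, 41, 7, 41, 12] -> [16, 41, 7, 41, 12] -> [16, 41, 7, 41] -> [19, 44, 10, 44] -> [12, 37, 3, 37] -> [12, 37, 3]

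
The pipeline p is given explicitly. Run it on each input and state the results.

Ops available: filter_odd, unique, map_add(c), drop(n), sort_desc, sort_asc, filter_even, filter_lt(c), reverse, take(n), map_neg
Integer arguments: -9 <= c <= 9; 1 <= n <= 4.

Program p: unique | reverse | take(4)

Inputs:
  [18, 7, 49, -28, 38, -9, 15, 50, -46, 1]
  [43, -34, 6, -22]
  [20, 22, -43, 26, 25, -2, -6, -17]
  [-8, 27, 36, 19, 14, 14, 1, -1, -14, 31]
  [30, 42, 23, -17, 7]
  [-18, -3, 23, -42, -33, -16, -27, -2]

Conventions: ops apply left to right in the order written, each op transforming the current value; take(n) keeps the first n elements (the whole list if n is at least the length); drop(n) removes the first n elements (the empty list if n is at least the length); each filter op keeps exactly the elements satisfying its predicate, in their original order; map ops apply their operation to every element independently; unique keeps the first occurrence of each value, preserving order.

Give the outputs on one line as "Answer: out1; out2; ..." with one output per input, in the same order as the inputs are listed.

Execution, op by op:
  [18, 7, 49, -28, 38, -9, 15, 50, -46, 1] -> [18, 7, 49, -28, 38, -9, 15, 50, -46, 1] -> [1, -46, 50, 15, -9, 38, -28, 49, 7, 18] -> [1, -46, 50, 15]
  [43, -34, 6, -22] -> [43, -34, 6, -22] -> [-22, 6, -34, 43] -> [-22, 6, -34, 43]
  [20, 22, -43, 26, 25, -2, -6, -17] -> [20, 22, -43, 26, 25, -2, -6, -17] -> [-17, -6, -2, 25, 26, -43, 22, 20] -> [-17, -6, -2, 25]
  [-8, 27, 36, 19, 14, 14, 1, -1, -14, 31] -> [-8, 27, 36, 19, 14, 1, -1, -14, 31] -> [31, -14, -1, 1, 14, 19, 36, 27, -8] -> [31, -14, -1, 1]
  [30, 42, 23, -17, 7] -> [30, 42, 23, -17, 7] -> [7, -17, 23, 42, 30] -> [7, -17, 23, 42]
  [-18, -3, 23, -42, -33, -16, -27, -2] -> [-18, -3, 23, -42, -33, -16, -27, -2] -> [-2, -27, -16, -33, -42, 23, -3, -18] -> [-2, -27, -16, -33]

[1, -46, 50, 15]; [-22, 6, -34, 43]; [-17, -6, -2, 25]; [31, -14, -1, 1]; [7, -17, 23, 42]; [-2, -27, -16, -33]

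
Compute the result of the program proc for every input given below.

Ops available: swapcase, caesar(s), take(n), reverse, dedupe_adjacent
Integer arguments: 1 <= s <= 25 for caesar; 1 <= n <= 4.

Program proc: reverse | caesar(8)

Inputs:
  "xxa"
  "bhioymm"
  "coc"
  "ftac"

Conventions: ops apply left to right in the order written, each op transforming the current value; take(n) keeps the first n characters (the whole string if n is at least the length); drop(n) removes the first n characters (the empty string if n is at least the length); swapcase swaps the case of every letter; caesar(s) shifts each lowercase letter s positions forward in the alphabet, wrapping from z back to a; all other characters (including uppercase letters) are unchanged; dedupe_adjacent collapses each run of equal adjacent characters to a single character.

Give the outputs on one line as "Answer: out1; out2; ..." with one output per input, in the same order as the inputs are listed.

"iff"; "uugwqpj"; "kwk"; "kibn"

Execution, op by op:
  "xxa" -> "axx" -> "iff"
  "bhioymm" -> "mmyoihb" -> "uugwqpj"
  "coc" -> "coc" -> "kwk"
  "ftac" -> "catf" -> "kibn"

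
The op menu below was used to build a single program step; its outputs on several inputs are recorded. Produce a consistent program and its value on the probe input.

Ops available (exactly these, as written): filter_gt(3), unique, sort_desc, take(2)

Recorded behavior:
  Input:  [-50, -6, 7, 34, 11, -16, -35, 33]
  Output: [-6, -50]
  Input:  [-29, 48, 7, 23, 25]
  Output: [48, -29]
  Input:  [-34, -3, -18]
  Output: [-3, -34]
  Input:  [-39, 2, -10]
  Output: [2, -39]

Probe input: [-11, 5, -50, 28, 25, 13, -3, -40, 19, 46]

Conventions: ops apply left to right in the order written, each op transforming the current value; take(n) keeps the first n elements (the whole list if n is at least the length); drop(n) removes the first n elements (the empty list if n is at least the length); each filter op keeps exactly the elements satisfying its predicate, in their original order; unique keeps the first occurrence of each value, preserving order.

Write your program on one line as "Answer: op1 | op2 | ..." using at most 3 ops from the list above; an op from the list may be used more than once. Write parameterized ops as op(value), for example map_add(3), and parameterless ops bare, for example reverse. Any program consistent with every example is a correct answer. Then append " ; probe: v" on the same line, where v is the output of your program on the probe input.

take(2) | sort_desc ; probe: [5, -11]

Check, running the answer program on each example:
  [-50, -6, 7, 34, 11, -16, -35, 33] -> [-50, -6] -> [-6, -50]
  [-29, 48, 7, 23, 25] -> [-29, 48] -> [48, -29]
  [-34, -3, -18] -> [-34, -3] -> [-3, -34]
  [-39, 2, -10] -> [-39, 2] -> [2, -39]
  probe: [-11, 5, -50, 28, 25, 13, -3, -40, 19, 46] -> [-11, 5] -> [5, -11]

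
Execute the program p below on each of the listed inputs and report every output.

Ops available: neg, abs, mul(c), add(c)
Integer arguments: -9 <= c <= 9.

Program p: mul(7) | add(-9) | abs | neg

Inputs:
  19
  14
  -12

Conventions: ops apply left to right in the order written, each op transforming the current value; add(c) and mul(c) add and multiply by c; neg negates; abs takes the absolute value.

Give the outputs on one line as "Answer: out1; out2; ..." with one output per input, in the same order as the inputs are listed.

-124; -89; -93

Execution, op by op:
  19 -> 133 -> 124 -> 124 -> -124
  14 -> 98 -> 89 -> 89 -> -89
  -12 -> -84 -> -93 -> 93 -> -93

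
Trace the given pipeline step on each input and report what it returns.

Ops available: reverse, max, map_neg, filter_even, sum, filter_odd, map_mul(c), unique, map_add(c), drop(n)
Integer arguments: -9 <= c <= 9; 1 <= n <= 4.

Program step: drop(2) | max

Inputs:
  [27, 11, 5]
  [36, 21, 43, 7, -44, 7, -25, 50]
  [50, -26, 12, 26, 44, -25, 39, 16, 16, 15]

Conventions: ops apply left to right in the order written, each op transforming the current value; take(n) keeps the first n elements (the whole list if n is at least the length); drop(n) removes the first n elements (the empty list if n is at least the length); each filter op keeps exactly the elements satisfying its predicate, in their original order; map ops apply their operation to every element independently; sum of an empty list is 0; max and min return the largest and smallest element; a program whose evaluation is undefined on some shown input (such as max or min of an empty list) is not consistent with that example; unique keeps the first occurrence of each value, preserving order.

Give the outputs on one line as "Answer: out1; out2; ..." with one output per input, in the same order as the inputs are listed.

5; 50; 44

Execution, op by op:
  [27, 11, 5] -> [5] -> 5
  [36, 21, 43, 7, -44, 7, -25, 50] -> [43, 7, -44, 7, -25, 50] -> 50
  [50, -26, 12, 26, 44, -25, 39, 16, 16, 15] -> [12, 26, 44, -25, 39, 16, 16, 15] -> 44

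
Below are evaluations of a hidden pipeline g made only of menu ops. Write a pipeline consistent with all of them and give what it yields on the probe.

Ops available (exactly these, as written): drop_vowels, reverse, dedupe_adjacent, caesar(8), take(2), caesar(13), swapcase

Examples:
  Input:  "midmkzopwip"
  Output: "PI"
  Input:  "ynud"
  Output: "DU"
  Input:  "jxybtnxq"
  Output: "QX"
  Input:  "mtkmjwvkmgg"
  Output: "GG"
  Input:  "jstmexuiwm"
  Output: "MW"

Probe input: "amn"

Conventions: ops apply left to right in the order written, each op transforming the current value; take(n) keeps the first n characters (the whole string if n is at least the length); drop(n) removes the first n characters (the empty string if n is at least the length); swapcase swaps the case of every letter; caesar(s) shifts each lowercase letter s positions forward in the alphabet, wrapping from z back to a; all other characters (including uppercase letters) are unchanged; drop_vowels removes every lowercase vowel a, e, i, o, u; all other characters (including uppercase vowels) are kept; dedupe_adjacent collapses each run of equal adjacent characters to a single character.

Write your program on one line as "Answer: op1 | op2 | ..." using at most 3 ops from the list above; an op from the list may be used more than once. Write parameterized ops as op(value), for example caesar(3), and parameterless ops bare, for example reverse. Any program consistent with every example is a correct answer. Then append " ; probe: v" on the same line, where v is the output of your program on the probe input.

reverse | take(2) | swapcase ; probe: "NM"

Check, running the answer program on each example:
  "midmkzopwip" -> "piwpozkmdim" -> "pi" -> "PI"
  "ynud" -> "duny" -> "du" -> "DU"
  "jxybtnxq" -> "qxntbyxj" -> "qx" -> "QX"
  "mtkmjwvkmgg" -> "ggmkvwjmktm" -> "gg" -> "GG"
  "jstmexuiwm" -> "mwiuxemtsj" -> "mw" -> "MW"
  probe: "amn" -> "nma" -> "nm" -> "NM"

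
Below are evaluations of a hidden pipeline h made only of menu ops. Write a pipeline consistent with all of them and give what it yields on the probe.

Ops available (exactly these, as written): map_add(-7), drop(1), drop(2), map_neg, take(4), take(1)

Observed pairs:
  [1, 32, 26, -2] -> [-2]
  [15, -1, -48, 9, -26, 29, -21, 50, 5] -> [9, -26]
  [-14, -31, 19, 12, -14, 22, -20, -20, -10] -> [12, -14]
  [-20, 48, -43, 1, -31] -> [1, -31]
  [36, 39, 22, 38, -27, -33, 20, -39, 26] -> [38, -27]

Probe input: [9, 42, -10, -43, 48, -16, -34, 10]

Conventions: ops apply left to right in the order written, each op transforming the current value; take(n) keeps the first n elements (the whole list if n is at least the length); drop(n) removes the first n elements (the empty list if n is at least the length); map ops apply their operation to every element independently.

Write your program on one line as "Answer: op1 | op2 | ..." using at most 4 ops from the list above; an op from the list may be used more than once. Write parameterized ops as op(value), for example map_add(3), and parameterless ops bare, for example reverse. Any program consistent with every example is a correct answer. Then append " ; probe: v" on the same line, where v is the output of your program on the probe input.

drop(1) | take(4) | drop(2) ; probe: [-43, 48]

Check, running the answer program on each example:
  [1, 32, 26, -2] -> [32, 26, -2] -> [32, 26, -2] -> [-2]
  [15, -1, -48, 9, -26, 29, -21, 50, 5] -> [-1, -48, 9, -26, 29, -21, 50, 5] -> [-1, -48, 9, -26] -> [9, -26]
  [-14, -31, 19, 12, -14, 22, -20, -20, -10] -> [-31, 19, 12, -14, 22, -20, -20, -10] -> [-31, 19, 12, -14] -> [12, -14]
  [-20, 48, -43, 1, -31] -> [48, -43, 1, -31] -> [48, -43, 1, -31] -> [1, -31]
  [36, 39, 22, 38, -27, -33, 20, -39, 26] -> [39, 22, 38, -27, -33, 20, -39, 26] -> [39, 22, 38, -27] -> [38, -27]
  probe: [9, 42, -10, -43, 48, -16, -34, 10] -> [42, -10, -43, 48, -16, -34, 10] -> [42, -10, -43, 48] -> [-43, 48]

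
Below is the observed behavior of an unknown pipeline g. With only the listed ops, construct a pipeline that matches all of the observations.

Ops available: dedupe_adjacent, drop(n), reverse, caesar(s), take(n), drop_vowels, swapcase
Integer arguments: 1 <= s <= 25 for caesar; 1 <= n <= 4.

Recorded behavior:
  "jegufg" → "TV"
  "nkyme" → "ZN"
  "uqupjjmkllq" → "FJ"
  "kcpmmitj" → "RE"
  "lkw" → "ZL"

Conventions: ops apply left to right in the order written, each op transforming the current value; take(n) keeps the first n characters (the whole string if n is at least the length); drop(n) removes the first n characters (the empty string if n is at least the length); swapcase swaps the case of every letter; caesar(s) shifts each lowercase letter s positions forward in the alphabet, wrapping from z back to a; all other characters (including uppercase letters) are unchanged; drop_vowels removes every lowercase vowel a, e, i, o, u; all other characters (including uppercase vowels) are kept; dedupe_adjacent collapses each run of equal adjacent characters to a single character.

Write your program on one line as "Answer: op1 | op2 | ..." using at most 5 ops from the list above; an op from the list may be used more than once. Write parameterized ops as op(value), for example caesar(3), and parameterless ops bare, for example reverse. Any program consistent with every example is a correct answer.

caesar(15) | take(3) | swapcase | drop(1)

Check, running the answer program on each example:
  "jegufg" -> "ytvjuv" -> "ytv" -> "YTV" -> "TV"
  "nkyme" -> "cznbt" -> "czn" -> "CZN" -> "ZN"
  "uqupjjmkllq" -> "jfjeyybzaaf" -> "jfj" -> "JFJ" -> "FJ"
  "kcpmmitj" -> "zrebbxiy" -> "zre" -> "ZRE" -> "RE"
  "lkw" -> "azl" -> "azl" -> "AZL" -> "ZL"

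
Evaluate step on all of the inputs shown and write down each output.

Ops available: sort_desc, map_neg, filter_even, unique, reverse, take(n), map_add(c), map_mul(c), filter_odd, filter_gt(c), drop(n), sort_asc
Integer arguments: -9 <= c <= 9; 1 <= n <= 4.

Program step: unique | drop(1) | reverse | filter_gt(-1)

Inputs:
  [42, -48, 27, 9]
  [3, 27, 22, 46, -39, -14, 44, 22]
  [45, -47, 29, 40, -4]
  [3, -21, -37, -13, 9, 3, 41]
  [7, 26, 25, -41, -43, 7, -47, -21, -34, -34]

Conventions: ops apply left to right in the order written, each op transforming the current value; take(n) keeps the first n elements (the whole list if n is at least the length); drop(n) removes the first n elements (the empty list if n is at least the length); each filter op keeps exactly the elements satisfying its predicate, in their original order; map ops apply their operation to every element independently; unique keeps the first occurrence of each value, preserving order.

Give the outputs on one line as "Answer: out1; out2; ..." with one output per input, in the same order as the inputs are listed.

Execution, op by op:
  [42, -48, 27, 9] -> [42, -48, 27, 9] -> [-48, 27, 9] -> [9, 27, -48] -> [9, 27]
  [3, 27, 22, 46, -39, -14, 44, 22] -> [3, 27, 22, 46, -39, -14, 44] -> [27, 22, 46, -39, -14, 44] -> [44, -14, -39, 46, 22, 27] -> [44, 46, 22, 27]
  [45, -47, 29, 40, -4] -> [45, -47, 29, 40, -4] -> [-47, 29, 40, -4] -> [-4, 40, 29, -47] -> [40, 29]
  [3, -21, -37, -13, 9, 3, 41] -> [3, -21, -37, -13, 9, 41] -> [-21, -37, -13, 9, 41] -> [41, 9, -13, -37, -21] -> [41, 9]
  [7, 26, 25, -41, -43, 7, -47, -21, -34, -34] -> [7, 26, 25, -41, -43, -47, -21, -34] -> [26, 25, -41, -43, -47, -21, -34] -> [-34, -21, -47, -43, -41, 25, 26] -> [25, 26]

[9, 27]; [44, 46, 22, 27]; [40, 29]; [41, 9]; [25, 26]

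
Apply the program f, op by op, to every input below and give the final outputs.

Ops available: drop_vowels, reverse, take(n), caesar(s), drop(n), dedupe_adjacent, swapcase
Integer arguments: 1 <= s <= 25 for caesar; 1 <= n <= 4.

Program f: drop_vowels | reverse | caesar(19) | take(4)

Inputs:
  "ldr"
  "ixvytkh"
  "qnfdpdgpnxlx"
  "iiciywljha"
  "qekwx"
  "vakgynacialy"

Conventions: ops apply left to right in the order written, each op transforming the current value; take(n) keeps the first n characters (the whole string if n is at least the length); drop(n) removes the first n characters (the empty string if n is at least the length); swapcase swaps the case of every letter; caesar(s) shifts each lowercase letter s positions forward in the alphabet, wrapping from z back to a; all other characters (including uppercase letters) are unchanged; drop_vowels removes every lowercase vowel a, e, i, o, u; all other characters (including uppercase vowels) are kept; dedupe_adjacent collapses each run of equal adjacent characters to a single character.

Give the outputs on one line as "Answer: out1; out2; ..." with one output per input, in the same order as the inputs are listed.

"kwe"; "admr"; "qeqg"; "acep"; "qpdj"; "revg"

Execution, op by op:
  "ldr" -> "ldr" -> "rdl" -> "kwe" -> "kwe"
  "ixvytkh" -> "xvytkh" -> "hktyvx" -> "admroq" -> "admr"
  "qnfdpdgpnxlx" -> "qnfdpdgpnxlx" -> "xlxnpgdpdfnq" -> "qeqgizwiwygj" -> "qeqg"
  "iiciywljha" -> "cywljh" -> "hjlwyc" -> "aceprv" -> "acep"
  "qekwx" -> "qkwx" -> "xwkq" -> "qpdj" -> "qpdj"
  "vakgynacialy" -> "vkgyncly" -> "ylcnygkv" -> "revgrzdo" -> "revg"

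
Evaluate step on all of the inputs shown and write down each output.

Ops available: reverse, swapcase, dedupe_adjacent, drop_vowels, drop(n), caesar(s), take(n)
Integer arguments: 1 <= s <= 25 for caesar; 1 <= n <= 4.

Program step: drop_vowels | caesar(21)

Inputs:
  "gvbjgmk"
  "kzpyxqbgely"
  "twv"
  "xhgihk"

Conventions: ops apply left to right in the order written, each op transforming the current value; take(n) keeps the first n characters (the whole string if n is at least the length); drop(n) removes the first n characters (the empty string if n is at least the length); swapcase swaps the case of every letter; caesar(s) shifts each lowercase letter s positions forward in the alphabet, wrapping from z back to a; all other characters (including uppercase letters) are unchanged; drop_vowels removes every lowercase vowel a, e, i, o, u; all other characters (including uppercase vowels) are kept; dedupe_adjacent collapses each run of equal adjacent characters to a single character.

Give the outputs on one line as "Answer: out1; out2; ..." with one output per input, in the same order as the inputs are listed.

Execution, op by op:
  "gvbjgmk" -> "gvbjgmk" -> "bqwebhf"
  "kzpyxqbgely" -> "kzpyxqbgly" -> "fuktslwbgt"
  "twv" -> "twv" -> "orq"
  "xhgihk" -> "xhghk" -> "scbcf"

"bqwebhf"; "fuktslwbgt"; "orq"; "scbcf"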